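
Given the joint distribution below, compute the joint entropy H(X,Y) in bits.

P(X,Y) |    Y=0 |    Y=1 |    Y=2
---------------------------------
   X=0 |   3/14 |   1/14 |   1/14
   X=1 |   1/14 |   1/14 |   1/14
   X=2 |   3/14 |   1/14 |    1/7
2.9852 bits

Joint entropy is H(X,Y) = -Σ_{x,y} p(x,y) log p(x,y).

Summing over all non-zero entries:
H(X,Y) = -[3/14·log_2(3/14) + 1/14·log_2(1/14) + 1/14·log_2(1/14) + 1/14·log_2(1/14) + 1/14·log_2(1/14) + 1/14·log_2(1/14) + 3/14·log_2(3/14) + 1/14·log_2(1/14) + 1/7·log_2(1/7)]
H(X,Y) = 2.9852 bits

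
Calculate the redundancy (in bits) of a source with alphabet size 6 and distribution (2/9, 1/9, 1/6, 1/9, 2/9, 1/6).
0.0545 bits

Redundancy measures how far a source is from maximum entropy:
R = H_max - H(X)

Maximum entropy for 6 symbols: H_max = log_2(6) = 2.5850 bits
Actual entropy: H(X) = 2.5305 bits
Redundancy: R = 2.5850 - 2.5305 = 0.0545 bits

This redundancy represents potential for compression: the source could be compressed by 0.0545 bits per symbol.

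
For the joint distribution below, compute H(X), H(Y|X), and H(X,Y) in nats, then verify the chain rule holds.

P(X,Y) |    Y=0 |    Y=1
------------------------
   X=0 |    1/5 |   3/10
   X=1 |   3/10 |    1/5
H(X,Y) = 1.3662, H(X) = 0.6931, H(Y|X) = 0.6730 (all in nats)

Chain rule: H(X,Y) = H(X) + H(Y|X)

Left side — joint entropy directly:
H(X,Y) = -Σ p(x,y) log p(x,y) = 1.3662 nats

Right side — compute H(Y|X) from the conditional distributions:
P(X) = (1/2, 1/2), so H(X) = 0.6931 nats
H(Y|X) = Σ_x P(X=x) · H(Y|X=x):
  P(Y|X=0) = (2/5, 3/5), H(Y|X=0) = 0.6730, weight P(X=0) = 1/2
  P(Y|X=1) = (3/5, 2/5), H(Y|X=1) = 0.6730, weight P(X=1) = 1/2
H(Y|X) = 0.6730 nats

H(X) + H(Y|X) = 0.6931 + 0.6730 = 1.3662 nats

Both sides equal 1.3662 nats. ✓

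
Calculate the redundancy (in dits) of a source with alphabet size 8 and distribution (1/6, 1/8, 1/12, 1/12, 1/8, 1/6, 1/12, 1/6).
0.0184 dits

Redundancy measures how far a source is from maximum entropy:
R = H_max - H(X)

Maximum entropy for 8 symbols: H_max = log_10(8) = 0.9031 dits
Actual entropy: H(X) = 0.8846 dits
Redundancy: R = 0.9031 - 0.8846 = 0.0184 dits

This redundancy represents potential for compression: the source could be compressed by 0.0184 dits per symbol.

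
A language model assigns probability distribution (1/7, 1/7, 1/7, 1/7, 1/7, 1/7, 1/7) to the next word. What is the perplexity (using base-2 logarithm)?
7.0000

Perplexity is 2^H (or exp(H) for natural log).

First, H = -Σ p log p = 2.8074 bits
Perplexity = 2^2.8074 = 7.0000

Interpretation: The model's uncertainty is equivalent to choosing uniformly among 7.0 options.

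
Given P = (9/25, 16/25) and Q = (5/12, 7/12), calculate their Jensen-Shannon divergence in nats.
0.0017 nats

Jensen-Shannon divergence is:
JSD(P||Q) = 0.5 × D_KL(P||M) + 0.5 × D_KL(Q||M)
where M = 0.5 × (P + Q) is the mixture distribution.

M = 0.5 × (9/25, 16/25) + 0.5 × (5/12, 7/12) = (0.388333, 0.611667)

D_KL(P||M) = 0.0017 nats
D_KL(Q||M) = 0.0017 nats

JSD(P||Q) = 0.5 × 0.0017 + 0.5 × 0.0017 = 0.0017 nats

Unlike KL divergence, JSD is symmetric and bounded: 0 ≤ JSD ≤ log(2).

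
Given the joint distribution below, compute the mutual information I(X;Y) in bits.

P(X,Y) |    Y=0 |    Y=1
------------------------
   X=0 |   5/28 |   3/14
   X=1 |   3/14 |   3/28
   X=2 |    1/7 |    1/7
0.0249 bits

Mutual information: I(X;Y) = H(X) + H(Y) - H(X,Y)

Marginals:
P(X) = (11/28, 9/28, 2/7), H(X) = 1.5722 bits
P(Y) = (15/28, 13/28), H(Y) = 0.9963 bits

Joint entropy: H(X,Y) = 2.5436 bits

I(X;Y) = 1.5722 + 0.9963 - 2.5436 = 0.0249 bits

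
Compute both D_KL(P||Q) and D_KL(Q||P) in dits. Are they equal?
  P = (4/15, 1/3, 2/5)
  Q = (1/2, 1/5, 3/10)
D_KL(P||Q) = 0.0511, D_KL(Q||P) = 0.0546

KL divergence is not symmetric: D_KL(P||Q) ≠ D_KL(Q||P) in general.

D_KL(P||Q) = 0.0511 dits
D_KL(Q||P) = 0.0546 dits

No, they are not equal!

This asymmetry is why KL divergence is not a true distance metric.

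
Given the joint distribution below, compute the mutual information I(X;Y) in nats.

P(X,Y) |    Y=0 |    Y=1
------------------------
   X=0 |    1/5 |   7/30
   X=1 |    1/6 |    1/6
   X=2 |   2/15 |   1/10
0.0037 nats

Mutual information: I(X;Y) = H(X) + H(Y) - H(X,Y)

Marginals:
P(X) = (13/30, 1/3, 7/30), H(X) = 1.0681 nats
P(Y) = (1/2, 1/2), H(Y) = 0.6931 nats

Joint entropy: H(X,Y) = 1.7576 nats

I(X;Y) = 1.0681 + 0.6931 - 1.7576 = 0.0037 nats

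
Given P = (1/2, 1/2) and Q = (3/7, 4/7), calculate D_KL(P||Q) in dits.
0.0045 dits

KL divergence: D_KL(P||Q) = Σ p(x) log(p(x)/q(x))

Computing term by term:
  x=0: 1/2 × log_10[(1/2)/(3/7)] = 1/2 × 0.0669 = 0.0335
  x=1: 1/2 × log_10[(1/2)/(4/7)] = 1/2 × -0.0580 = -0.0290

D_KL(P||Q) = 0.0045 dits

Note: KL divergence is always non-negative and equals 0 iff P = Q.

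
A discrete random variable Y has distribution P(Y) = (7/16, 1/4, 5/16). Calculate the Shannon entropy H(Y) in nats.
1.0717 nats

Shannon entropy is H(X) = -Σ p(x) log p(x).

For P = (7/16, 1/4, 5/16):
H = -7/16 × log_e(7/16) -1/4 × log_e(1/4) -5/16 × log_e(5/16)
H = 1.0717 nats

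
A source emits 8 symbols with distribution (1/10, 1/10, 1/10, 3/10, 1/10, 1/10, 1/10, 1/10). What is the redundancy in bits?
0.1536 bits

Redundancy measures how far a source is from maximum entropy:
R = H_max - H(X)

Maximum entropy for 8 symbols: H_max = log_2(8) = 3.0000 bits
Actual entropy: H(X) = 2.8464 bits
Redundancy: R = 3.0000 - 2.8464 = 0.1536 bits

This redundancy represents potential for compression: the source could be compressed by 0.1536 bits per symbol.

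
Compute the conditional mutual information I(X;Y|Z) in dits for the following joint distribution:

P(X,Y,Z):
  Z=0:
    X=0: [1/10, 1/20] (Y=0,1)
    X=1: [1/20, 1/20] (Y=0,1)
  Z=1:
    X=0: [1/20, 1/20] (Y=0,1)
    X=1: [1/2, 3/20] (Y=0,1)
0.0078 dits

Conditional mutual information: I(X;Y|Z) = H(X|Z) + H(Y|Z) - H(X,Y|Z)

H(Z) = 0.2442
H(X,Z) = 0.4452 → H(X|Z) = 0.2010
H(Y,Z) = 0.5062 → H(Y|Z) = 0.2620
H(X,Y,Z) = 0.6994 → H(X,Y|Z) = 0.4551

I(X;Y|Z) = 0.2010 + 0.2620 - 0.4551 = 0.0078 dits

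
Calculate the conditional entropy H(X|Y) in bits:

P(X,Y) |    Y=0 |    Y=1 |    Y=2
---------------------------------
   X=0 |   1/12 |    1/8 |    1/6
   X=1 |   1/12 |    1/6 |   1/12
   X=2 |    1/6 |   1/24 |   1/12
1.4685 bits

Using the chain rule: H(X|Y) = H(X,Y) - H(Y)

First, compute H(X,Y) = 3.0535 bits

Marginal P(Y) = (1/3, 1/3, 1/3)
H(Y) = 1.5850 bits

H(X|Y) = H(X,Y) - H(Y) = 3.0535 - 1.5850 = 1.4685 bits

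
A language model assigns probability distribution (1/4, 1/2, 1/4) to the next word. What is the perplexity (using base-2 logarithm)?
2.8284

Perplexity is 2^H (or exp(H) for natural log).

First, H = -Σ p log p = 1.5000 bits
Perplexity = 2^1.5000 = 2.8284

Interpretation: The model's uncertainty is equivalent to choosing uniformly among 2.8 options.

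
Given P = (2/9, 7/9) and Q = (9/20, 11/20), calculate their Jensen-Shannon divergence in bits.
0.0426 bits

Jensen-Shannon divergence is:
JSD(P||Q) = 0.5 × D_KL(P||M) + 0.5 × D_KL(Q||M)
where M = 0.5 × (P + Q) is the mixture distribution.

M = 0.5 × (2/9, 7/9) + 0.5 × (9/20, 11/20) = (0.336111, 0.663889)

D_KL(P||M) = 0.0450 bits
D_KL(Q||M) = 0.0401 bits

JSD(P||Q) = 0.5 × 0.0450 + 0.5 × 0.0401 = 0.0426 bits

Unlike KL divergence, JSD is symmetric and bounded: 0 ≤ JSD ≤ log(2).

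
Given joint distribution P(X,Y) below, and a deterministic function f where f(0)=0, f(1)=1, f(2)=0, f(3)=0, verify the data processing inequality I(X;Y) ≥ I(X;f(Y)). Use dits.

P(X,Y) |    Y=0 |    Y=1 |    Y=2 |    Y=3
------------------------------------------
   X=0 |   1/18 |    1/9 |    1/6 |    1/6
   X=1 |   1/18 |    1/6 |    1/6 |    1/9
I(X;Y) = 0.0049, I(X;f(Y)) = 0.0034, inequality holds: 0.0049 ≥ 0.0034

Data Processing Inequality: For any Markov chain X → Y → Z, we have I(X;Y) ≥ I(X;Z).

Here Z = f(Y) is a deterministic function of Y, forming X → Y → Z.

Original I(X;Y) = 0.0049 dits

After applying f:
P(X,Z) where Z=f(Y):
- P(X,Z=0) = P(X,Y=0) + P(X,Y=2) + P(X,Y=3)
- P(X,Z=1) = P(X,Y=1)

I(X;Z) = I(X;f(Y)) = 0.0034 dits

Verification: 0.0049 ≥ 0.0034 ✓

Information cannot be created by processing; the function f can only lose information about X.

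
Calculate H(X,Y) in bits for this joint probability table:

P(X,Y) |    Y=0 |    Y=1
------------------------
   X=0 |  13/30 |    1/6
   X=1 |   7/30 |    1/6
1.8743 bits

Joint entropy is H(X,Y) = -Σ_{x,y} p(x,y) log p(x,y).

Summing over all non-zero entries:
H(X,Y) = -[13/30·log_2(13/30) + 1/6·log_2(1/6) + 7/30·log_2(7/30) + 1/6·log_2(1/6)]
H(X,Y) = 1.8743 bits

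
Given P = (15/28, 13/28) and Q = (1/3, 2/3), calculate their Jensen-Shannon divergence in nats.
0.0210 nats

Jensen-Shannon divergence is:
JSD(P||Q) = 0.5 × D_KL(P||M) + 0.5 × D_KL(Q||M)
where M = 0.5 × (P + Q) is the mixture distribution.

M = 0.5 × (15/28, 13/28) + 0.5 × (1/3, 2/3) = (0.434524, 0.565476)

D_KL(P||M) = 0.0206 nats
D_KL(Q||M) = 0.0214 nats

JSD(P||Q) = 0.5 × 0.0206 + 0.5 × 0.0214 = 0.0210 nats

Unlike KL divergence, JSD is symmetric and bounded: 0 ≤ JSD ≤ log(2).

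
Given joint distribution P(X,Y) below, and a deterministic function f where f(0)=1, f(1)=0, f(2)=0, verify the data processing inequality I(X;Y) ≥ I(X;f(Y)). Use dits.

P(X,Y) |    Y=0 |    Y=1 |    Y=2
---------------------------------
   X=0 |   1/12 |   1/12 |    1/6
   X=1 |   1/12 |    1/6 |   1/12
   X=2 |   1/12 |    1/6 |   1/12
I(X;Y) = 0.0164, I(X;f(Y)) = 0.0000, inequality holds: 0.0164 ≥ 0.0000

Data Processing Inequality: For any Markov chain X → Y → Z, we have I(X;Y) ≥ I(X;Z).

Here Z = f(Y) is a deterministic function of Y, forming X → Y → Z.

Original I(X;Y) = 0.0164 dits

After applying f:
P(X,Z) where Z=f(Y):
- P(X,Z=0) = P(X,Y=1) + P(X,Y=2)
- P(X,Z=1) = P(X,Y=0)

I(X;Z) = I(X;f(Y)) = 0.0000 dits

Verification: 0.0164 ≥ 0.0000 ✓

Information cannot be created by processing; the function f can only lose information about X.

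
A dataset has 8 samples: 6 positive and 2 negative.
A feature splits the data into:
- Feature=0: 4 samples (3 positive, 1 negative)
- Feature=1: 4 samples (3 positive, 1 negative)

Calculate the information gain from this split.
0.0000 bits

Information Gain = H(Y) - H(Y|Feature)

Before split:
P(positive) = 6/8 = 0.7500
H(Y) = 0.8113 bits

After split:
Feature=0: H = 0.8113 bits (weight = 4/8)
Feature=1: H = 0.8113 bits (weight = 4/8)
H(Y|Feature) = (4/8)×0.8113 + (4/8)×0.8113 = 0.8113 bits

Information Gain = 0.8113 - 0.8113 = 0.0000 bits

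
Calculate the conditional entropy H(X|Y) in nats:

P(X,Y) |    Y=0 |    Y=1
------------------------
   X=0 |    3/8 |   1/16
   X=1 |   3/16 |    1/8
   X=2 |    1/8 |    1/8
1.0137 nats

Using the chain rule: H(X|Y) = H(X,Y) - H(Y)

First, compute H(X,Y) = 1.6348 nats

Marginal P(Y) = (11/16, 5/16)
H(Y) = 0.6211 nats

H(X|Y) = H(X,Y) - H(Y) = 1.6348 - 0.6211 = 1.0137 nats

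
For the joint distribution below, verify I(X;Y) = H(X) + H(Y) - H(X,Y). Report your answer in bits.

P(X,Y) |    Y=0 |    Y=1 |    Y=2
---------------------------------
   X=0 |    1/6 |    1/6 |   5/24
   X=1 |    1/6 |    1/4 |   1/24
I(X;Y) = 0.0946 bits

Mutual information has multiple equivalent forms:
- I(X;Y) = H(X) - H(X|Y)
- I(X;Y) = H(Y) - H(Y|X)
- I(X;Y) = H(X) + H(Y) - H(X,Y)

Computing all quantities:
H(X) = 0.9950, H(Y) = 1.5546, H(X,Y) = 2.4550
H(X|Y) = 0.9004, H(Y|X) = 1.4600

Verification:
H(X) - H(X|Y) = 0.9950 - 0.9004 = 0.0946
H(Y) - H(Y|X) = 1.5546 - 1.4600 = 0.0946
H(X) + H(Y) - H(X,Y) = 0.9950 + 1.5546 - 2.4550 = 0.0946

All forms give I(X;Y) = 0.0946 bits. ✓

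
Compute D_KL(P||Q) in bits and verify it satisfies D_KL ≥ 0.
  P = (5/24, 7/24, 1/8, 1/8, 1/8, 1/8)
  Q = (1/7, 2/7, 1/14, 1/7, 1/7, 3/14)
0.0776 bits

KL divergence satisfies the Gibbs inequality: D_KL(P||Q) ≥ 0 for all distributions P, Q.

D_KL(P||Q) = Σ p(x) log(p(x)/q(x))
Term by term:
  x=0: 5/24 × log_2[(5/24)/(1/7)] = 0.1134
  x=1: 7/24 × log_2[(7/24)/(2/7)] = 0.0087
  x=2: 1/8 × log_2[(1/8)/(1/14)] = 0.1009
  x=3: 1/8 × log_2[(1/8)/(1/7)] = -0.0241
  x=4: 1/8 × log_2[(1/8)/(1/7)] = -0.0241
  x=5: 1/8 × log_2[(1/8)/(3/14)] = -0.0972
D_KL(P||Q) = 0.0776 bits

D_KL(P||Q) = 0.0776 ≥ 0 ✓

This non-negativity is a fundamental property: relative entropy cannot be negative because it measures how different Q is from P.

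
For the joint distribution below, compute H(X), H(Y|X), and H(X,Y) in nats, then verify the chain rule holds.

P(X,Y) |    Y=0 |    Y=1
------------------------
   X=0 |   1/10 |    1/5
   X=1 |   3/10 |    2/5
H(X,Y) = 1.2799, H(X) = 0.6109, H(Y|X) = 0.6690 (all in nats)

Chain rule: H(X,Y) = H(X) + H(Y|X)

Left side — joint entropy directly:
H(X,Y) = -Σ p(x,y) log p(x,y) = 1.2799 nats

Right side — compute H(Y|X) from the conditional distributions:
P(X) = (3/10, 7/10), so H(X) = 0.6109 nats
H(Y|X) = Σ_x P(X=x) · H(Y|X=x):
  P(Y|X=0) = (1/3, 2/3), H(Y|X=0) = 0.6365, weight P(X=0) = 3/10
  P(Y|X=1) = (3/7, 4/7), H(Y|X=1) = 0.6829, weight P(X=1) = 7/10
H(Y|X) = 0.6690 nats

H(X) + H(Y|X) = 0.6109 + 0.6690 = 1.2799 nats

Both sides equal 1.2799 nats. ✓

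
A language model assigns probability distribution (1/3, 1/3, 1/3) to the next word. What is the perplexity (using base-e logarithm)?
3.0000

Perplexity is e^H (or exp(H) for natural log).

First, H = -Σ p log p = 1.0986 nats
Perplexity = e^1.0986 = 3.0000

Interpretation: The model's uncertainty is equivalent to choosing uniformly among 3.0 options.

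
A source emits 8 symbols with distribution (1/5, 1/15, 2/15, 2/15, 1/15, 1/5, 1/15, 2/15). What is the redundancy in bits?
0.1271 bits

Redundancy measures how far a source is from maximum entropy:
R = H_max - H(X)

Maximum entropy for 8 symbols: H_max = log_2(8) = 3.0000 bits
Actual entropy: H(X) = 2.8729 bits
Redundancy: R = 3.0000 - 2.8729 = 0.1271 bits

This redundancy represents potential for compression: the source could be compressed by 0.1271 bits per symbol.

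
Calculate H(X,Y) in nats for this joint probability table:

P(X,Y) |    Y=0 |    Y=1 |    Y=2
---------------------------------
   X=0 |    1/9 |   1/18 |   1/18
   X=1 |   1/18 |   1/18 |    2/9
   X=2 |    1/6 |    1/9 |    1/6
2.0621 nats

Joint entropy is H(X,Y) = -Σ_{x,y} p(x,y) log p(x,y).

Summing over all non-zero entries:
H(X,Y) = -[1/9·log_e(1/9) + 1/18·log_e(1/18) + 1/18·log_e(1/18) + 1/18·log_e(1/18) + 1/18·log_e(1/18) + 2/9·log_e(2/9) + 1/6·log_e(1/6) + 1/9·log_e(1/9) + 1/6·log_e(1/6)]
H(X,Y) = 2.0621 nats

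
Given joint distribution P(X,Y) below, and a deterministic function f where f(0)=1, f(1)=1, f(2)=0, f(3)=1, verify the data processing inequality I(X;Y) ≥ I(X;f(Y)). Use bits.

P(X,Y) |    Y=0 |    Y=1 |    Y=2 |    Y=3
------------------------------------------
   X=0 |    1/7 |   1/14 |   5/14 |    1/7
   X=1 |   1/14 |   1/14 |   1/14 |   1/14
I(X;Y) = 0.0481, I(X;f(Y)) = 0.0391, inequality holds: 0.0481 ≥ 0.0391

Data Processing Inequality: For any Markov chain X → Y → Z, we have I(X;Y) ≥ I(X;Z).

Here Z = f(Y) is a deterministic function of Y, forming X → Y → Z.

Original I(X;Y) = 0.0481 bits

After applying f:
P(X,Z) where Z=f(Y):
- P(X,Z=0) = P(X,Y=2)
- P(X,Z=1) = P(X,Y=0) + P(X,Y=1) + P(X,Y=3)

I(X;Z) = I(X;f(Y)) = 0.0391 bits

Verification: 0.0481 ≥ 0.0391 ✓

Information cannot be created by processing; the function f can only lose information about X.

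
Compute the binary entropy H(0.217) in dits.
0.2272 dits

The binary entropy function is:
H(p) = -p log(p) - (1-p) log(1-p)

H(0.217) = -0.217 × log_10(0.217) - 0.783 × log_10(0.783)
H(0.217) = 0.2272 dits

Note: Binary entropy is maximized at p=0.5 (H=1 bit) and minimized at p=0 or p=1 (H=0).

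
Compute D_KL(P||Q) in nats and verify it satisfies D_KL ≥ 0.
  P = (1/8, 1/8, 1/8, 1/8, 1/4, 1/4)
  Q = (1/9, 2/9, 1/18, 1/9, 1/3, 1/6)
0.0883 nats

KL divergence satisfies the Gibbs inequality: D_KL(P||Q) ≥ 0 for all distributions P, Q.

D_KL(P||Q) = Σ p(x) log(p(x)/q(x))
Term by term:
  x=0: 1/8 × log_e[(1/8)/(1/9)] = 0.0147
  x=1: 1/8 × log_e[(1/8)/(2/9)] = -0.0719
  x=2: 1/8 × log_e[(1/8)/(1/18)] = 0.1014
  x=3: 1/8 × log_e[(1/8)/(1/9)] = 0.0147
  x=4: 1/4 × log_e[(1/4)/(1/3)] = -0.0719
  x=5: 1/4 × log_e[(1/4)/(1/6)] = 0.1014
D_KL(P||Q) = 0.0883 nats

D_KL(P||Q) = 0.0883 ≥ 0 ✓

This non-negativity is a fundamental property: relative entropy cannot be negative because it measures how different Q is from P.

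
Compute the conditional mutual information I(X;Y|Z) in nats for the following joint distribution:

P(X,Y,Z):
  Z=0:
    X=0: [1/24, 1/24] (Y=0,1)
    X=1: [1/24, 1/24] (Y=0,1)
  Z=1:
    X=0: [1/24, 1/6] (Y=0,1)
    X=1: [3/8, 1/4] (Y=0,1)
0.0527 nats

Conditional mutual information: I(X;Y|Z) = H(X|Z) + H(Y|Z) - H(X,Y|Z)

H(Z) = 0.4506
H(X,Z) = 1.0347 → H(X|Z) = 0.5841
H(Y,Z) = 1.1437 → H(Y|Z) = 0.6931
H(X,Y,Z) = 1.6751 → H(X,Y|Z) = 1.2245

I(X;Y|Z) = 0.5841 + 0.6931 - 1.2245 = 0.0527 nats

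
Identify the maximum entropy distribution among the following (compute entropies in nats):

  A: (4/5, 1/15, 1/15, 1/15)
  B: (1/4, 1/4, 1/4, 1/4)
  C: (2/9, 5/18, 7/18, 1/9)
B

For a discrete distribution over n outcomes, entropy is maximized by the uniform distribution.

Computing entropies:
H(A) = 0.7201 nats
H(B) = 1.3863 nats
H(C) = 1.3015 nats

The uniform distribution (where all probabilities equal 1/4) achieves the maximum entropy of log_e(4) = 1.3863 nats.

Distribution B has the highest entropy.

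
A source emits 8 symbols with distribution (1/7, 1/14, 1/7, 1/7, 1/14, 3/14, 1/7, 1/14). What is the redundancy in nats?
0.0719 nats

Redundancy measures how far a source is from maximum entropy:
R = H_max - H(X)

Maximum entropy for 8 symbols: H_max = log_e(8) = 2.0794 nats
Actual entropy: H(X) = 2.0076 nats
Redundancy: R = 2.0794 - 2.0076 = 0.0719 nats

This redundancy represents potential for compression: the source could be compressed by 0.0719 nats per symbol.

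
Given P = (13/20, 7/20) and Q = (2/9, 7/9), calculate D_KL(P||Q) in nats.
0.4182 nats

KL divergence: D_KL(P||Q) = Σ p(x) log(p(x)/q(x))

Computing term by term:
  x=0: 13/20 × log_e[(13/20)/(2/9)] = 13/20 × 1.0733 = 0.6976
  x=1: 7/20 × log_e[(7/20)/(7/9)] = 7/20 × -0.7985 = -0.2795

D_KL(P||Q) = 0.4182 nats

Note: KL divergence is always non-negative and equals 0 iff P = Q.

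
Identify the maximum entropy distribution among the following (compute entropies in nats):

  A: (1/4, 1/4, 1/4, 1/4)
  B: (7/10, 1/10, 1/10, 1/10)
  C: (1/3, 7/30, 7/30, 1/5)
A

For a discrete distribution over n outcomes, entropy is maximized by the uniform distribution.

Computing entropies:
H(A) = 1.3863 nats
H(B) = 0.9404 nats
H(C) = 1.3672 nats

The uniform distribution (where all probabilities equal 1/4) achieves the maximum entropy of log_e(4) = 1.3863 nats.

Distribution A has the highest entropy.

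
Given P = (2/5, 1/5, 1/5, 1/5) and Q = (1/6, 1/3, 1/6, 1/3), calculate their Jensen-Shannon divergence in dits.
0.0184 dits

Jensen-Shannon divergence is:
JSD(P||Q) = 0.5 × D_KL(P||M) + 0.5 × D_KL(Q||M)
where M = 0.5 × (P + Q) is the mixture distribution.

M = 0.5 × (2/5, 1/5, 1/5, 1/5) + 0.5 × (1/6, 1/3, 1/6, 1/3) = (0.283333, 4/15, 0.183333, 4/15)

D_KL(P||M) = 0.0175 dits
D_KL(Q||M) = 0.0193 dits

JSD(P||Q) = 0.5 × 0.0175 + 0.5 × 0.0193 = 0.0184 dits

Unlike KL divergence, JSD is symmetric and bounded: 0 ≤ JSD ≤ log(2).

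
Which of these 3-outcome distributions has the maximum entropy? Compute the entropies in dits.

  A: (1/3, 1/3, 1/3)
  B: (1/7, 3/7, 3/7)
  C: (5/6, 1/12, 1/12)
A

For a discrete distribution over n outcomes, entropy is maximized by the uniform distribution.

Computing entropies:
H(A) = 0.4771 dits
H(B) = 0.4361 dits
H(C) = 0.2458 dits

The uniform distribution (where all probabilities equal 1/3) achieves the maximum entropy of log_10(3) = 0.4771 dits.

Distribution A has the highest entropy.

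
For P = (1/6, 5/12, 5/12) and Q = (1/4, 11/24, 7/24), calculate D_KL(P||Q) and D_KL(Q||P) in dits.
D_KL(P||Q) = 0.0179, D_KL(Q||P) = 0.0178

KL divergence is not symmetric: D_KL(P||Q) ≠ D_KL(Q||P) in general.

D_KL(P||Q) = 0.0179 dits
D_KL(Q||P) = 0.0178 dits

No, they are not equal!

This asymmetry is why KL divergence is not a true distance metric.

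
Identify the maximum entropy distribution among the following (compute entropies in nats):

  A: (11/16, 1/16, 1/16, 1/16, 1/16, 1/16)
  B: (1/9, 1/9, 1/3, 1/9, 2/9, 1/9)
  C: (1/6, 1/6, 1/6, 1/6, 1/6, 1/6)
C

For a discrete distribution over n outcomes, entropy is maximized by the uniform distribution.

Computing entropies:
H(A) = 1.1240 nats
H(B) = 1.6770 nats
H(C) = 1.7918 nats

The uniform distribution (where all probabilities equal 1/6) achieves the maximum entropy of log_e(6) = 1.7918 nats.

Distribution C has the highest entropy.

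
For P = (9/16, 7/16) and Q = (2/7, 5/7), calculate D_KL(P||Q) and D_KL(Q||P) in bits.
D_KL(P||Q) = 0.2403, D_KL(Q||P) = 0.2259

KL divergence is not symmetric: D_KL(P||Q) ≠ D_KL(Q||P) in general.

D_KL(P||Q) = 0.2403 bits
D_KL(Q||P) = 0.2259 bits

No, they are not equal!

This asymmetry is why KL divergence is not a true distance metric.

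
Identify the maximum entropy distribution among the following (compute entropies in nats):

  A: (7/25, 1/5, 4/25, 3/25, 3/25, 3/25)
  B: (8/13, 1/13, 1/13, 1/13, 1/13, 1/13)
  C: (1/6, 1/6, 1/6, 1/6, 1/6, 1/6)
C

For a discrete distribution over n outcomes, entropy is maximized by the uniform distribution.

Computing entropies:
H(A) = 1.7348 nats
H(B) = 1.2853 nats
H(C) = 1.7918 nats

The uniform distribution (where all probabilities equal 1/6) achieves the maximum entropy of log_e(6) = 1.7918 nats.

Distribution C has the highest entropy.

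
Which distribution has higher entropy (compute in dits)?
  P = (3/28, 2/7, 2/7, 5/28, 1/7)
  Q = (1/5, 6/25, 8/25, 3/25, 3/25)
P

Computing entropies in dits:
H(P) = 0.6692
H(Q) = 0.6679

Distribution P has higher entropy.

Intuition: The distribution closer to uniform (more spread out) has higher entropy.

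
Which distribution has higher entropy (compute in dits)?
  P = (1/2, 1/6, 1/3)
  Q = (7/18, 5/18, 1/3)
Q

Computing entropies in dits:
H(P) = 0.4392
H(Q) = 0.4731

Distribution Q has higher entropy.

Intuition: The distribution closer to uniform (more spread out) has higher entropy.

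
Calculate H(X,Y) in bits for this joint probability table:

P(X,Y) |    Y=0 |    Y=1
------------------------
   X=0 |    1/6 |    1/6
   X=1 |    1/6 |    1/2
1.7925 bits

Joint entropy is H(X,Y) = -Σ_{x,y} p(x,y) log p(x,y).

Summing over all non-zero entries:
H(X,Y) = -[1/6·log_2(1/6) + 1/6·log_2(1/6) + 1/6·log_2(1/6) + 1/2·log_2(1/2)]
H(X,Y) = 1.7925 bits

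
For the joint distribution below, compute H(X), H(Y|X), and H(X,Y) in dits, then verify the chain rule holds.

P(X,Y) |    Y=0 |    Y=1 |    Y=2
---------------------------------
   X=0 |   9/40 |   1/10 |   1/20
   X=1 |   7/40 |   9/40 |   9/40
H(X,Y) = 0.7348, H(X) = 0.2873, H(Y|X) = 0.4475 (all in dits)

Chain rule: H(X,Y) = H(X) + H(Y|X)

Left side — joint entropy directly:
H(X,Y) = -Σ p(x,y) log p(x,y) = 0.7348 dits

Right side — compute H(Y|X) from the conditional distributions:
P(X) = (3/8, 5/8), so H(X) = 0.2873 dits
H(Y|X) = Σ_x P(X=x) · H(Y|X=x):
  P(Y|X=0) = (3/5, 4/15, 2/15), H(Y|X=0) = 0.4029, weight P(X=0) = 3/8
  P(Y|X=1) = (7/25, 9/25, 9/25), H(Y|X=1) = 0.4743, weight P(X=1) = 5/8
H(Y|X) = 0.4475 dits

H(X) + H(Y|X) = 0.2873 + 0.4475 = 0.7348 dits

Both sides equal 0.7348 dits. ✓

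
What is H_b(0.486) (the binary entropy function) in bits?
0.9994 bits

The binary entropy function is:
H(p) = -p log(p) - (1-p) log(1-p)

H(0.486) = -0.486 × log_2(0.486) - 0.514 × log_2(0.514)
H(0.486) = 0.9994 bits

Note: Binary entropy is maximized at p=0.5 (H=1 bit) and minimized at p=0 or p=1 (H=0).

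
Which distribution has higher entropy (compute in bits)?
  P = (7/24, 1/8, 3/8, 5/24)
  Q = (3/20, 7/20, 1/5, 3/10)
Q

Computing entropies in bits:
H(P) = 1.8956
H(Q) = 1.9261

Distribution Q has higher entropy.

Intuition: The distribution closer to uniform (more spread out) has higher entropy.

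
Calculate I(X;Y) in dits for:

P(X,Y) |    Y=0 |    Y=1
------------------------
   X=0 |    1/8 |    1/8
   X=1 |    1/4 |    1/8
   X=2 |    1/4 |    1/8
0.0047 dits

Mutual information: I(X;Y) = H(X) + H(Y) - H(X,Y)

Marginals:
P(X) = (1/4, 3/8, 3/8), H(X) = 0.4700 dits
P(Y) = (5/8, 3/8), H(Y) = 0.2873 dits

Joint entropy: H(X,Y) = 0.7526 dits

I(X;Y) = 0.4700 + 0.2873 - 0.7526 = 0.0047 dits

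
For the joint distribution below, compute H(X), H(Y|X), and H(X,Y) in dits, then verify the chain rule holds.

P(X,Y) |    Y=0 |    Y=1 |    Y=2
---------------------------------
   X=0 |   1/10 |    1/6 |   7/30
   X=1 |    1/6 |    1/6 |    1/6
H(X,Y) = 0.7662, H(X) = 0.3010, H(Y|X) = 0.4652 (all in dits)

Chain rule: H(X,Y) = H(X) + H(Y|X)

Left side — joint entropy directly:
H(X,Y) = -Σ p(x,y) log p(x,y) = 0.7662 dits

Right side — compute H(Y|X) from the conditional distributions:
P(X) = (1/2, 1/2), so H(X) = 0.3010 dits
H(Y|X) = Σ_x P(X=x) · H(Y|X=x):
  P(Y|X=0) = (1/5, 1/3, 7/15), H(Y|X=0) = 0.4533, weight P(X=0) = 1/2
  P(Y|X=1) = (1/3, 1/3, 1/3), H(Y|X=1) = 0.4771, weight P(X=1) = 1/2
H(Y|X) = 0.4652 dits

H(X) + H(Y|X) = 0.3010 + 0.4652 = 0.7662 dits

Both sides equal 0.7662 dits. ✓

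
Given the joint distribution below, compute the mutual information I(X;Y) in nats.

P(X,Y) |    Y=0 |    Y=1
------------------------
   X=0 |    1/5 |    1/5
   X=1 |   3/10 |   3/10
0.0000 nats

Mutual information: I(X;Y) = H(X) + H(Y) - H(X,Y)

Marginals:
P(X) = (2/5, 3/5), H(X) = 0.6730 nats
P(Y) = (1/2, 1/2), H(Y) = 0.6931 nats

Joint entropy: H(X,Y) = 1.3662 nats

I(X;Y) = 0.6730 + 0.6931 - 1.3662 = 0.0000 nats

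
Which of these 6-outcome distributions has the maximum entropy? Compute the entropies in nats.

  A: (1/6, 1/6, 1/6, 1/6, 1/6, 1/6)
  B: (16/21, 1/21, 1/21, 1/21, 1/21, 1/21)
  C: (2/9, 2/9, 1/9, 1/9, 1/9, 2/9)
A

For a discrete distribution over n outcomes, entropy is maximized by the uniform distribution.

Computing entropies:
H(A) = 1.7918 nats
H(B) = 0.9321 nats
H(C) = 1.7351 nats

The uniform distribution (where all probabilities equal 1/6) achieves the maximum entropy of log_e(6) = 1.7918 nats.

Distribution A has the highest entropy.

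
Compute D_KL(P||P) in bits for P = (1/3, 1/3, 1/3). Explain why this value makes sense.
0.0000 bits

KL divergence satisfies the Gibbs inequality: D_KL(P||Q) ≥ 0 for all distributions P, Q.

D_KL(P||Q) = Σ p(x) log(p(x)/q(x))
Each term is p(x) × log_2(p(x)/p(x)) = p(x) × log_2(1) = 0, so the sum is 0.
D_KL(P||Q) = 0.0000 bits

When P = Q, the KL divergence is exactly 0, as there is no 'divergence' between identical distributions.

This non-negativity is a fundamental property: relative entropy cannot be negative because it measures how different Q is from P.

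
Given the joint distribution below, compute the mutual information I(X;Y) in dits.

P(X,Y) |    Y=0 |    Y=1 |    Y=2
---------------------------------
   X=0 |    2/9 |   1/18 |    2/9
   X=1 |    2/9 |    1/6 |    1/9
0.0208 dits

Mutual information: I(X;Y) = H(X) + H(Y) - H(X,Y)

Marginals:
P(X) = (1/2, 1/2), H(X) = 0.3010 dits
P(Y) = (4/9, 2/9, 1/3), H(Y) = 0.4607 dits

Joint entropy: H(X,Y) = 0.7409 dits

I(X;Y) = 0.3010 + 0.4607 - 0.7409 = 0.0208 dits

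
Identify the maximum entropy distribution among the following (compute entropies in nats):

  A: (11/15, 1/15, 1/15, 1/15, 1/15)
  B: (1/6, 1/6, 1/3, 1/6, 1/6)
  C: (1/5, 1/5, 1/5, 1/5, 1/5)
C

For a discrete distribution over n outcomes, entropy is maximized by the uniform distribution.

Computing entropies:
H(A) = 0.9496 nats
H(B) = 1.5607 nats
H(C) = 1.6094 nats

The uniform distribution (where all probabilities equal 1/5) achieves the maximum entropy of log_e(5) = 1.6094 nats.

Distribution C has the highest entropy.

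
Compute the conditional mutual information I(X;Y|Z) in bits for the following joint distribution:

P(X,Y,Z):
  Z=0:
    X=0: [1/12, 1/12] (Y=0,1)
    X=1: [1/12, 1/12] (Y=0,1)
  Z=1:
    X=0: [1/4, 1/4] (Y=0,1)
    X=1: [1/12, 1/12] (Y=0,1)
0.0000 bits

Conditional mutual information: I(X;Y|Z) = H(X|Z) + H(Y|Z) - H(X,Y|Z)

H(Z) = 0.9183
H(X,Z) = 1.7925 → H(X|Z) = 0.8742
H(Y,Z) = 1.9183 → H(Y|Z) = 1.0000
H(X,Y,Z) = 2.7925 → H(X,Y|Z) = 1.8742

I(X;Y|Z) = 0.8742 + 1.0000 - 1.8742 = 0.0000 bits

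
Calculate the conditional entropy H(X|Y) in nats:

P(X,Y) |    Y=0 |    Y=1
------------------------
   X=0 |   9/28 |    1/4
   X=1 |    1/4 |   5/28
0.6827 nats

Using the chain rule: H(X|Y) = H(X,Y) - H(Y)

First, compute H(X,Y) = 1.3656 nats

Marginal P(Y) = (4/7, 3/7)
H(Y) = 0.6829 nats

H(X|Y) = H(X,Y) - H(Y) = 1.3656 - 0.6829 = 0.6827 nats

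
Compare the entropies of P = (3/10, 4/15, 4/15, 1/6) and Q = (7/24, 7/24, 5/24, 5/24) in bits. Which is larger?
Q

Computing entropies in bits:
H(P) = 1.9689
H(Q) = 1.9799

Distribution Q has higher entropy.

Intuition: The distribution closer to uniform (more spread out) has higher entropy.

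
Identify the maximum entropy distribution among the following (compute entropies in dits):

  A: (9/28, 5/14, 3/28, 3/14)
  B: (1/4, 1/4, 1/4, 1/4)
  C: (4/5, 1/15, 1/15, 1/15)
B

For a discrete distribution over n outcomes, entropy is maximized by the uniform distribution.

Computing entropies:
H(A) = 0.5654 dits
H(B) = 0.6021 dits
H(C) = 0.3127 dits

The uniform distribution (where all probabilities equal 1/4) achieves the maximum entropy of log_10(4) = 0.6021 dits.

Distribution B has the highest entropy.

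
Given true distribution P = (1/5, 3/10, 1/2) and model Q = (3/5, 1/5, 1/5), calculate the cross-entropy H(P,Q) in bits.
2.0049 bits

Cross-entropy: H(P,Q) = -Σ p(x) log q(x)

Alternatively: H(P,Q) = H(P) + D_KL(P||Q)
H(P) = 1.4855 bits
D_KL(P||Q) = 0.5195 bits

H(P,Q) = 1.4855 + 0.5195 = 2.0049 bits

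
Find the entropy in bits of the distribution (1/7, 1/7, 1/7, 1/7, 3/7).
2.1281 bits

Shannon entropy is H(X) = -Σ p(x) log p(x).

For P = (1/7, 1/7, 1/7, 1/7, 3/7):
H = -1/7 × log_2(1/7) -1/7 × log_2(1/7) -1/7 × log_2(1/7) -1/7 × log_2(1/7) -3/7 × log_2(3/7)
H = 2.1281 bits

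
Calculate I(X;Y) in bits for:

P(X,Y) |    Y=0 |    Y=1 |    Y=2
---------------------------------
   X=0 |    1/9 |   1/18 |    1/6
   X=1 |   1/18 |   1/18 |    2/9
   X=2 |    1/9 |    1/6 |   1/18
0.1567 bits

Mutual information: I(X;Y) = H(X) + H(Y) - H(X,Y)

Marginals:
P(X) = (1/3, 1/3, 1/3), H(X) = 1.5850 bits
P(Y) = (5/18, 5/18, 4/9), H(Y) = 1.5466 bits

Joint entropy: H(X,Y) = 2.9749 bits

I(X;Y) = 1.5850 + 1.5466 - 2.9749 = 0.1567 bits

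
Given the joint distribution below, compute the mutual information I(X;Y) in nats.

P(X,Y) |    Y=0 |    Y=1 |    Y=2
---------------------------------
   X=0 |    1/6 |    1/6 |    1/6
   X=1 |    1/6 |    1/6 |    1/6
0.0000 nats

Mutual information: I(X;Y) = H(X) + H(Y) - H(X,Y)

Marginals:
P(X) = (1/2, 1/2), H(X) = 0.6931 nats
P(Y) = (1/3, 1/3, 1/3), H(Y) = 1.0986 nats

Joint entropy: H(X,Y) = 1.7918 nats

I(X;Y) = 0.6931 + 1.0986 - 1.7918 = 0.0000 nats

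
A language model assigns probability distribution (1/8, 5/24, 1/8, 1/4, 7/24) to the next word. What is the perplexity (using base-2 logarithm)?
4.7238

Perplexity is 2^H (or exp(H) for natural log).

First, H = -Σ p log p = 2.2399 bits
Perplexity = 2^2.2399 = 4.7238

Interpretation: The model's uncertainty is equivalent to choosing uniformly among 4.7 options.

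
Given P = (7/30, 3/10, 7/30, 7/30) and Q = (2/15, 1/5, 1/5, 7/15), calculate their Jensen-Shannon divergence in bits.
0.0467 bits

Jensen-Shannon divergence is:
JSD(P||Q) = 0.5 × D_KL(P||M) + 0.5 × D_KL(Q||M)
where M = 0.5 × (P + Q) is the mixture distribution.

M = 0.5 × (7/30, 3/10, 7/30, 7/30) + 0.5 × (2/15, 1/5, 1/5, 7/15) = (0.183333, 1/4, 0.216667, 7/20)

D_KL(P||M) = 0.0485 bits
D_KL(Q||M) = 0.0449 bits

JSD(P||Q) = 0.5 × 0.0485 + 0.5 × 0.0449 = 0.0467 bits

Unlike KL divergence, JSD is symmetric and bounded: 0 ≤ JSD ≤ log(2).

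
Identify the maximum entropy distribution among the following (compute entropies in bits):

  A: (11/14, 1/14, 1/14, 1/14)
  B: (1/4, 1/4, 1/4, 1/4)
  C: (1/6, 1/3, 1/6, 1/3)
B

For a discrete distribution over n outcomes, entropy is maximized by the uniform distribution.

Computing entropies:
H(A) = 1.0892 bits
H(B) = 2.0000 bits
H(C) = 1.9183 bits

The uniform distribution (where all probabilities equal 1/4) achieves the maximum entropy of log_2(4) = 2.0000 bits.

Distribution B has the highest entropy.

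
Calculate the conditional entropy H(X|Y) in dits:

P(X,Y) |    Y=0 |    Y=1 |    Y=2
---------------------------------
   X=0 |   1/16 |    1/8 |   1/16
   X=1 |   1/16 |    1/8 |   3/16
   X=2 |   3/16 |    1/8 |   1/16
0.4369 dits

Using the chain rule: H(X|Y) = H(X,Y) - H(Y)

First, compute H(X,Y) = 0.9123 dits

Marginal P(Y) = (5/16, 3/8, 5/16)
H(Y) = 0.4755 dits

H(X|Y) = H(X,Y) - H(Y) = 0.9123 - 0.4755 = 0.4369 dits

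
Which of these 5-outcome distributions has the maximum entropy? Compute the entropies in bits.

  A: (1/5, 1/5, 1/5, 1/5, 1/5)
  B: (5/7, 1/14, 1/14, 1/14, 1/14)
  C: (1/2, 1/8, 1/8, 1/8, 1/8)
A

For a discrete distribution over n outcomes, entropy is maximized by the uniform distribution.

Computing entropies:
H(A) = 2.3219 bits
H(B) = 1.4345 bits
H(C) = 2.0000 bits

The uniform distribution (where all probabilities equal 1/5) achieves the maximum entropy of log_2(5) = 2.3219 bits.

Distribution A has the highest entropy.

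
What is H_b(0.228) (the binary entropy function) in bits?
0.7745 bits

The binary entropy function is:
H(p) = -p log(p) - (1-p) log(1-p)

H(0.228) = -0.228 × log_2(0.228) - 0.772 × log_2(0.772)
H(0.228) = 0.7745 bits

Note: Binary entropy is maximized at p=0.5 (H=1 bit) and minimized at p=0 or p=1 (H=0).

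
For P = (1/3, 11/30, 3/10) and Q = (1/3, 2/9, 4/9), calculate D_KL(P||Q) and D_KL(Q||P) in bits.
D_KL(P||Q) = 0.0948, D_KL(Q||P) = 0.0915

KL divergence is not symmetric: D_KL(P||Q) ≠ D_KL(Q||P) in general.

D_KL(P||Q) = 0.0948 bits
D_KL(Q||P) = 0.0915 bits

No, they are not equal!

This asymmetry is why KL divergence is not a true distance metric.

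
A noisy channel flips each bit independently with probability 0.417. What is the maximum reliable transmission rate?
0.0200 bits

For a binary symmetric channel (BSC) with error probability p:
Capacity C = 1 - H(p) bits per symbol

where H(p) = -p log₂(p) - (1-p) log₂(1-p) is the binary entropy function.

H(0.417) = 0.9800 bits
C = 1 - 0.9800 = 0.0200 bits per symbol

This means we can reliably transmit up to 0.0200 bits of information per channel use.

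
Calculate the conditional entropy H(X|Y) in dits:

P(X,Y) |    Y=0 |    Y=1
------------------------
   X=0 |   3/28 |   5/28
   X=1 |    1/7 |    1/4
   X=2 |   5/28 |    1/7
0.4665 dits

Using the chain rule: H(X|Y) = H(X,Y) - H(Y)

First, compute H(X,Y) = 0.7631 dits

Marginal P(Y) = (3/7, 4/7)
H(Y) = 0.2966 dits

H(X|Y) = H(X,Y) - H(Y) = 0.7631 - 0.2966 = 0.4665 dits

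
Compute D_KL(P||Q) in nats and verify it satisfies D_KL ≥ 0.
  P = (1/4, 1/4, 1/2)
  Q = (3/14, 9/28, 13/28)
0.0128 nats

KL divergence satisfies the Gibbs inequality: D_KL(P||Q) ≥ 0 for all distributions P, Q.

D_KL(P||Q) = Σ p(x) log(p(x)/q(x))
Term by term:
  x=0: 1/4 × log_e[(1/4)/(3/14)] = 0.0385
  x=1: 1/4 × log_e[(1/4)/(9/28)] = -0.0628
  x=2: 1/2 × log_e[(1/2)/(13/28)] = 0.0371
D_KL(P||Q) = 0.0128 nats

D_KL(P||Q) = 0.0128 ≥ 0 ✓

This non-negativity is a fundamental property: relative entropy cannot be negative because it measures how different Q is from P.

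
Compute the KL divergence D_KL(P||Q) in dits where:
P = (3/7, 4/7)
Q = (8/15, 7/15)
0.0096 dits

KL divergence: D_KL(P||Q) = Σ p(x) log(p(x)/q(x))

Computing term by term:
  x=0: 3/7 × log_10[(3/7)/(8/15)] = 3/7 × -0.0950 = -0.0407
  x=1: 4/7 × log_10[(4/7)/(7/15)] = 4/7 × 0.0880 = 0.0503

D_KL(P||Q) = 0.0096 dits

Note: KL divergence is always non-negative and equals 0 iff P = Q.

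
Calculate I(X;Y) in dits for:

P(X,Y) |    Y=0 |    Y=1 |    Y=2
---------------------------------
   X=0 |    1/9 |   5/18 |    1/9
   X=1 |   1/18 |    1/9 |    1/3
0.0454 dits

Mutual information: I(X;Y) = H(X) + H(Y) - H(X,Y)

Marginals:
P(X) = (1/2, 1/2), H(X) = 0.3010 dits
P(Y) = (1/6, 7/18, 4/9), H(Y) = 0.4457 dits

Joint entropy: H(X,Y) = 0.7014 dits

I(X;Y) = 0.3010 + 0.4457 - 0.7014 = 0.0454 dits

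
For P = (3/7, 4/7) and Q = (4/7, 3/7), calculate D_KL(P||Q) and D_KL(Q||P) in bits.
D_KL(P||Q) = 0.0593, D_KL(Q||P) = 0.0593

KL divergence is not symmetric: D_KL(P||Q) ≠ D_KL(Q||P) in general.

D_KL(P||Q) = 0.0593 bits
D_KL(Q||P) = 0.0593 bits

In this case they happen to be equal (to 4 decimal places).

This asymmetry is why KL divergence is not a true distance metric.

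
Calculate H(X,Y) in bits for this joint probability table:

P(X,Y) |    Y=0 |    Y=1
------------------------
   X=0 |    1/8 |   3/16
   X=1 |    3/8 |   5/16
1.8829 bits

Joint entropy is H(X,Y) = -Σ_{x,y} p(x,y) log p(x,y).

Summing over all non-zero entries:
H(X,Y) = -[1/8·log_2(1/8) + 3/16·log_2(3/16) + 3/8·log_2(3/8) + 5/16·log_2(5/16)]
H(X,Y) = 1.8829 bits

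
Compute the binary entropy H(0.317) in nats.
0.6246 nats

The binary entropy function is:
H(p) = -p log(p) - (1-p) log(1-p)

H(0.317) = -0.317 × log_e(0.317) - 0.683 × log_e(0.683)
H(0.317) = 0.6246 nats

Note: Binary entropy is maximized at p=0.5 (H=1 bit) and minimized at p=0 or p=1 (H=0).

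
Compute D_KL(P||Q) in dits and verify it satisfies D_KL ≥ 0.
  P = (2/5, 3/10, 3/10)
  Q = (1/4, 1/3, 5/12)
0.0251 dits

KL divergence satisfies the Gibbs inequality: D_KL(P||Q) ≥ 0 for all distributions P, Q.

D_KL(P||Q) = Σ p(x) log(p(x)/q(x))
Term by term:
  x=0: 2/5 × log_10[(2/5)/(1/4)] = 0.0816
  x=1: 3/10 × log_10[(3/10)/(1/3)] = -0.0137
  x=2: 3/10 × log_10[(3/10)/(5/12)] = -0.0428
D_KL(P||Q) = 0.0251 dits

D_KL(P||Q) = 0.0251 ≥ 0 ✓

This non-negativity is a fundamental property: relative entropy cannot be negative because it measures how different Q is from P.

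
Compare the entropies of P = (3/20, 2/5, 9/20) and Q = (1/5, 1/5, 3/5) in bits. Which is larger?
P

Computing entropies in bits:
H(P) = 1.4577
H(Q) = 1.3710

Distribution P has higher entropy.

Intuition: The distribution closer to uniform (more spread out) has higher entropy.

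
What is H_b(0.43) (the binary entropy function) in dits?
0.2968 dits

The binary entropy function is:
H(p) = -p log(p) - (1-p) log(1-p)

H(0.43) = -0.43 × log_10(0.43) - 0.57 × log_10(0.57)
H(0.43) = 0.2968 dits

Note: Binary entropy is maximized at p=0.5 (H=1 bit) and minimized at p=0 or p=1 (H=0).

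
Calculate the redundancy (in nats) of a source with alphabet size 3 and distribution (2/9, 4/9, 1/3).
0.0378 nats

Redundancy measures how far a source is from maximum entropy:
R = H_max - H(X)

Maximum entropy for 3 symbols: H_max = log_e(3) = 1.0986 nats
Actual entropy: H(X) = 1.0609 nats
Redundancy: R = 1.0986 - 1.0609 = 0.0378 nats

This redundancy represents potential for compression: the source could be compressed by 0.0378 nats per symbol.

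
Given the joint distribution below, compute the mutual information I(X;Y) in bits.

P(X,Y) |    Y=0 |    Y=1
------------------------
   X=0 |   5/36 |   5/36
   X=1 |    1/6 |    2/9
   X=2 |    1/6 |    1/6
0.0035 bits

Mutual information: I(X;Y) = H(X) + H(Y) - H(X,Y)

Marginals:
P(X) = (5/18, 7/18, 1/3), H(X) = 1.5715 bits
P(Y) = (17/36, 19/36), H(Y) = 0.9978 bits

Joint entropy: H(X,Y) = 2.5658 bits

I(X;Y) = 1.5715 + 0.9978 - 2.5658 = 0.0035 bits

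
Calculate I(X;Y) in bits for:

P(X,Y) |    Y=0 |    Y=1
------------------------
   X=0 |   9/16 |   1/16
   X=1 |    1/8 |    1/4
0.2586 bits

Mutual information: I(X;Y) = H(X) + H(Y) - H(X,Y)

Marginals:
P(X) = (5/8, 3/8), H(X) = 0.9544 bits
P(Y) = (11/16, 5/16), H(Y) = 0.8960 bits

Joint entropy: H(X,Y) = 1.5919 bits

I(X;Y) = 0.9544 + 0.8960 - 1.5919 = 0.2586 bits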